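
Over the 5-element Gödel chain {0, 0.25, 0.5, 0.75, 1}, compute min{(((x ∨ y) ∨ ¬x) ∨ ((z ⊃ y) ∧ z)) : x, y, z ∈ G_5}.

The minimum is attained at x = 0.25, y = 0, z = 0:
  (x ∨ y) = max(0.25, 0) = 0.25
  ¬x: Gödel ¬ of 0.25 = 0 (operand ≠ 0)
  ((x ∨ y) ∨ ¬x) = max(0.25, 0) = 0.25
  (z ⊃ y): 0 ≤ 0, so result = 1
  ((z ⊃ y) ∧ z) = min(1, 0) = 0
  (((x ∨ y) ∨ ¬x) ∨ ((z ⊃ y) ∧ z)) = max(0.25, 0) = 0.25
Checking all 125 assignments confirms none give a value below 0.25.

0.25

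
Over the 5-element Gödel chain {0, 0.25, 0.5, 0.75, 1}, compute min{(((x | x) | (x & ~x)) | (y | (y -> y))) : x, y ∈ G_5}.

Every assignment gives 1. For instance at x = 0, y = 0:
  (x | x) = max(0, 0) = 0
  ~x: Gödel ¬ of 0 = 1 (operand is 0)
  (x & ~x) = min(0, 1) = 0
  ((x | x) | (x & ~x)) = max(0, 0) = 0
  (y -> y): 0 ≤ 0, so result = 1
  (y | (y -> y)) = max(0, 1) = 1
  (((x | x) | (x & ~x)) | (y | (y -> y))) = max(0, 1) = 1
All 25 assignments give value 1 — the formula is a G_5-tautology.

1.00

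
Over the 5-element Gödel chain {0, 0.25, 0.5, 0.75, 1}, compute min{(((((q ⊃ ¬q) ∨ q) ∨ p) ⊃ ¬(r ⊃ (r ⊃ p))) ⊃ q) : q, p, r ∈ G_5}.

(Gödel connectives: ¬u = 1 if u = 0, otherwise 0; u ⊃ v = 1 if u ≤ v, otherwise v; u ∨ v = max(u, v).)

0.00

The minimum is attained at q = 0, p = 0, r = 0.25:
  ¬q: Gödel ¬ of 0 = 1 (operand is 0)
  (q ⊃ ¬q): 0 ≤ 1, so result = 1
  ((q ⊃ ¬q) ∨ q) = max(1, 0) = 1
  (((q ⊃ ¬q) ∨ q) ∨ p) = max(1, 0) = 1
  (r ⊃ p): 0.25 > 0, so result = 0
  (r ⊃ (r ⊃ p)): 0.25 > 0, so result = 0
  ¬(r ⊃ (r ⊃ p)): Gödel ¬ of 0 = 1 (operand is 0)
  ((((q ⊃ ¬q) ∨ q) ∨ p) ⊃ ¬(r ⊃ (r ⊃ p))): 1 ≤ 1, so result = 1
  (((((q ⊃ ¬q) ∨ q) ∨ p) ⊃ ¬(r ⊃ (r ⊃ p))) ⊃ q): 1 > 0, so result = 0
Checking all 125 assignments confirms none give a value below 0.00.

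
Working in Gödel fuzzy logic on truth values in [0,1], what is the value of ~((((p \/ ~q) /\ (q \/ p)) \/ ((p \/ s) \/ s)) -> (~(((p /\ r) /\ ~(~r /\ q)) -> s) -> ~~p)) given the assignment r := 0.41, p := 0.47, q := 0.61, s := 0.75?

0.00

~q: Gödel ¬ of 0.61 = 0 (operand ≠ 0)
(p \/ ~q) = max(0.47, 0) = 0.47
(q \/ p) = max(0.61, 0.47) = 0.61
((p \/ ~q) /\ (q \/ p)) = min(0.47, 0.61) = 0.47
(p \/ s) = max(0.47, 0.75) = 0.75
((p \/ s) \/ s) = max(0.75, 0.75) = 0.75
(((p \/ ~q) /\ (q \/ p)) \/ ((p \/ s) \/ s)) = max(0.47, 0.75) = 0.75
(p /\ r) = min(0.47, 0.41) = 0.41
~r: Gödel ¬ of 0.41 = 0 (operand ≠ 0)
(~r /\ q) = min(0, 0.61) = 0
~(~r /\ q): Gödel ¬ of 0 = 1 (operand is 0)
((p /\ r) /\ ~(~r /\ q)) = min(0.41, 1) = 0.41
(((p /\ r) /\ ~(~r /\ q)) -> s): 0.41 ≤ 0.75, so result = 1
~(((p /\ r) /\ ~(~r /\ q)) -> s): Gödel ¬ of 1 = 0 (operand ≠ 0)
~p: Gödel ¬ of 0.47 = 0 (operand ≠ 0)
~~p: Gödel ¬ of 0 = 1 (operand is 0)
(~(((p /\ r) /\ ~(~r /\ q)) -> s) -> ~~p): 0 ≤ 1, so result = 1
((((p \/ ~q) /\ (q \/ p)) \/ ((p \/ s) \/ s)) -> (~(((p /\ r) /\ ~(~r /\ q)) -> s) -> ~~p)): 0.75 ≤ 1, so result = 1
~((((p \/ ~q) /\ (q \/ p)) \/ ((p \/ s) \/ s)) -> (~(((p /\ r) /\ ~(~r /\ q)) -> s) -> ~~p)): Gödel ¬ of 1 = 0 (operand ≠ 0)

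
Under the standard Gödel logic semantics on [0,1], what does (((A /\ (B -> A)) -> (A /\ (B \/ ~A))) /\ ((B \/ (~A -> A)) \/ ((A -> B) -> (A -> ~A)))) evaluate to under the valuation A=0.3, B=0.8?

1.00

(B -> A): 0.8 > 0.3, so result = 0.3
(A /\ (B -> A)) = min(0.3, 0.3) = 0.3
~A: Gödel ¬ of 0.3 = 0 (operand ≠ 0)
(B \/ ~A) = max(0.8, 0) = 0.8
(A /\ (B \/ ~A)) = min(0.3, 0.8) = 0.3
((A /\ (B -> A)) -> (A /\ (B \/ ~A))): 0.3 ≤ 0.3, so result = 1
~A: Gödel ¬ of 0.3 = 0 (operand ≠ 0)
(~A -> A): 0 ≤ 0.3, so result = 1
(B \/ (~A -> A)) = max(0.8, 1) = 1
(A -> B): 0.3 ≤ 0.8, so result = 1
~A: Gödel ¬ of 0.3 = 0 (operand ≠ 0)
(A -> ~A): 0.3 > 0, so result = 0
((A -> B) -> (A -> ~A)): 1 > 0, so result = 0
((B \/ (~A -> A)) \/ ((A -> B) -> (A -> ~A))) = max(1, 0) = 1
(((A /\ (B -> A)) -> (A /\ (B \/ ~A))) /\ ((B \/ (~A -> A)) \/ ((A -> B) -> (A -> ~A)))) = min(1, 1) = 1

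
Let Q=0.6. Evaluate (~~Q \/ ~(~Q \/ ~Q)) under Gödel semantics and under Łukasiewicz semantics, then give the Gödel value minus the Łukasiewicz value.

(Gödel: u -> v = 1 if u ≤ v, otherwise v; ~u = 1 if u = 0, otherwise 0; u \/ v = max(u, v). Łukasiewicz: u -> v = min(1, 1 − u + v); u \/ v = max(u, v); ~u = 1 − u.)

Gödel evaluation:
  ~Q: Gödel ¬ of 0.6 = 0 (operand ≠ 0)
  ~~Q: Gödel ¬ of 0 = 1 (operand is 0)
  ~Q: Gödel ¬ of 0.6 = 0 (operand ≠ 0)
  ~Q: Gödel ¬ of 0.6 = 0 (operand ≠ 0)
  (~Q \/ ~Q) = max(0, 0) = 0
  ~(~Q \/ ~Q): Gödel ¬ of 0 = 1 (operand is 0)
  (~~Q \/ ~(~Q \/ ~Q)) = max(1, 1) = 1
  Gödel value = 1
Łukasiewicz evaluation:
  ~Q: Łukasiewicz ¬ gives 1 − 0.6 = 0.4
  ~~Q: Łukasiewicz ¬ gives 1 − 0.4 = 0.6
  ~Q: Łukasiewicz ¬ gives 1 − 0.6 = 0.4
  ~Q: Łukasiewicz ¬ gives 1 − 0.6 = 0.4
  (~Q \/ ~Q) = max(0.4, 0.4) = 0.4
  ~(~Q \/ ~Q): Łukasiewicz ¬ gives 1 − 0.4 = 0.6
  (~~Q \/ ~(~Q \/ ~Q)) = max(0.6, 0.6) = 0.6
  Łukasiewicz value = 0.6
Difference: 1 − 0.6 = 0.40

0.40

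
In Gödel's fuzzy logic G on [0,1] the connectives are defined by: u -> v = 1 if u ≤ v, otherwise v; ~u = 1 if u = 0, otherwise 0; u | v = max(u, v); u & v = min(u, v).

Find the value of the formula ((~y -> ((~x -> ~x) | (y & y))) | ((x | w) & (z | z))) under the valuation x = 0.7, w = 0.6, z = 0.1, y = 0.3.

~y: Gödel ¬ of 0.3 = 0 (operand ≠ 0)
~x: Gödel ¬ of 0.7 = 0 (operand ≠ 0)
~x: Gödel ¬ of 0.7 = 0 (operand ≠ 0)
(~x -> ~x): 0 ≤ 0, so result = 1
(y & y) = min(0.3, 0.3) = 0.3
((~x -> ~x) | (y & y)) = max(1, 0.3) = 1
(~y -> ((~x -> ~x) | (y & y))): 0 ≤ 1, so result = 1
(x | w) = max(0.7, 0.6) = 0.7
(z | z) = max(0.1, 0.1) = 0.1
((x | w) & (z | z)) = min(0.7, 0.1) = 0.1
((~y -> ((~x -> ~x) | (y & y))) | ((x | w) & (z | z))) = max(1, 0.1) = 1

1.00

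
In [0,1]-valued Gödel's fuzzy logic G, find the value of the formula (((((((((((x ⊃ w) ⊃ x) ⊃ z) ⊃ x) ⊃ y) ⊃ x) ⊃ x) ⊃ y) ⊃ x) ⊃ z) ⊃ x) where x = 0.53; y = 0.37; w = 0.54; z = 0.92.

0.53

(x ⊃ w): 0.53 ≤ 0.54, so result = 1
((x ⊃ w) ⊃ x): 1 > 0.53, so result = 0.53
(((x ⊃ w) ⊃ x) ⊃ z): 0.53 ≤ 0.92, so result = 1
((((x ⊃ w) ⊃ x) ⊃ z) ⊃ x): 1 > 0.53, so result = 0.53
(((((x ⊃ w) ⊃ x) ⊃ z) ⊃ x) ⊃ y): 0.53 > 0.37, so result = 0.37
((((((x ⊃ w) ⊃ x) ⊃ z) ⊃ x) ⊃ y) ⊃ x): 0.37 ≤ 0.53, so result = 1
(((((((x ⊃ w) ⊃ x) ⊃ z) ⊃ x) ⊃ y) ⊃ x) ⊃ x): 1 > 0.53, so result = 0.53
((((((((x ⊃ w) ⊃ x) ⊃ z) ⊃ x) ⊃ y) ⊃ x) ⊃ x) ⊃ y): 0.53 > 0.37, so result = 0.37
(((((((((x ⊃ w) ⊃ x) ⊃ z) ⊃ x) ⊃ y) ⊃ x) ⊃ x) ⊃ y) ⊃ x): 0.37 ≤ 0.53, so result = 1
((((((((((x ⊃ w) ⊃ x) ⊃ z) ⊃ x) ⊃ y) ⊃ x) ⊃ x) ⊃ y) ⊃ x) ⊃ z): 1 > 0.92, so result = 0.92
(((((((((((x ⊃ w) ⊃ x) ⊃ z) ⊃ x) ⊃ y) ⊃ x) ⊃ x) ⊃ y) ⊃ x) ⊃ z) ⊃ x): 0.92 > 0.53, so result = 0.53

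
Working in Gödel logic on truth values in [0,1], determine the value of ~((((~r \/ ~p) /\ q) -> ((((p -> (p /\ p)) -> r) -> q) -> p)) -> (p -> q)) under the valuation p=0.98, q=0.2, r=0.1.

0.00

~r: Gödel ¬ of 0.1 = 0 (operand ≠ 0)
~p: Gödel ¬ of 0.98 = 0 (operand ≠ 0)
(~r \/ ~p) = max(0, 0) = 0
((~r \/ ~p) /\ q) = min(0, 0.2) = 0
(p /\ p) = min(0.98, 0.98) = 0.98
(p -> (p /\ p)): 0.98 ≤ 0.98, so result = 1
((p -> (p /\ p)) -> r): 1 > 0.1, so result = 0.1
(((p -> (p /\ p)) -> r) -> q): 0.1 ≤ 0.2, so result = 1
((((p -> (p /\ p)) -> r) -> q) -> p): 1 > 0.98, so result = 0.98
(((~r \/ ~p) /\ q) -> ((((p -> (p /\ p)) -> r) -> q) -> p)): 0 ≤ 0.98, so result = 1
(p -> q): 0.98 > 0.2, so result = 0.2
((((~r \/ ~p) /\ q) -> ((((p -> (p /\ p)) -> r) -> q) -> p)) -> (p -> q)): 1 > 0.2, so result = 0.2
~((((~r \/ ~p) /\ q) -> ((((p -> (p /\ p)) -> r) -> q) -> p)) -> (p -> q)): Gödel ¬ of 0.2 = 0 (operand ≠ 0)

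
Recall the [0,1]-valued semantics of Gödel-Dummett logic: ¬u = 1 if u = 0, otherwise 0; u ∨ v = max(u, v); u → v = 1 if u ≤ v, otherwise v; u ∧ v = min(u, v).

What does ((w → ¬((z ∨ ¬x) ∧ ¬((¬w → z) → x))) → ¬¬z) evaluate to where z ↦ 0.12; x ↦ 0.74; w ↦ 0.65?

1.00

¬x: Gödel ¬ of 0.74 = 0 (operand ≠ 0)
(z ∨ ¬x) = max(0.12, 0) = 0.12
¬w: Gödel ¬ of 0.65 = 0 (operand ≠ 0)
(¬w → z): 0 ≤ 0.12, so result = 1
((¬w → z) → x): 1 > 0.74, so result = 0.74
¬((¬w → z) → x): Gödel ¬ of 0.74 = 0 (operand ≠ 0)
((z ∨ ¬x) ∧ ¬((¬w → z) → x)) = min(0.12, 0) = 0
¬((z ∨ ¬x) ∧ ¬((¬w → z) → x)): Gödel ¬ of 0 = 1 (operand is 0)
(w → ¬((z ∨ ¬x) ∧ ¬((¬w → z) → x))): 0.65 ≤ 1, so result = 1
¬z: Gödel ¬ of 0.12 = 0 (operand ≠ 0)
¬¬z: Gödel ¬ of 0 = 1 (operand is 0)
((w → ¬((z ∨ ¬x) ∧ ¬((¬w → z) → x))) → ¬¬z): 1 ≤ 1, so result = 1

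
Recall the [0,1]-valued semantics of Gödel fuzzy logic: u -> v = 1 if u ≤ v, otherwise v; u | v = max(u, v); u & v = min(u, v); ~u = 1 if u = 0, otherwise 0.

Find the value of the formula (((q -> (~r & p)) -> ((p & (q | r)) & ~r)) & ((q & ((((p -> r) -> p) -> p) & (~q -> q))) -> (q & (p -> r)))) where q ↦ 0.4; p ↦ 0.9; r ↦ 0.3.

0.30

~r: Gödel ¬ of 0.3 = 0 (operand ≠ 0)
(~r & p) = min(0, 0.9) = 0
(q -> (~r & p)): 0.4 > 0, so result = 0
(q | r) = max(0.4, 0.3) = 0.4
(p & (q | r)) = min(0.9, 0.4) = 0.4
~r: Gödel ¬ of 0.3 = 0 (operand ≠ 0)
((p & (q | r)) & ~r) = min(0.4, 0) = 0
((q -> (~r & p)) -> ((p & (q | r)) & ~r)): 0 ≤ 0, so result = 1
(p -> r): 0.9 > 0.3, so result = 0.3
((p -> r) -> p): 0.3 ≤ 0.9, so result = 1
(((p -> r) -> p) -> p): 1 > 0.9, so result = 0.9
~q: Gödel ¬ of 0.4 = 0 (operand ≠ 0)
(~q -> q): 0 ≤ 0.4, so result = 1
((((p -> r) -> p) -> p) & (~q -> q)) = min(0.9, 1) = 0.9
(q & ((((p -> r) -> p) -> p) & (~q -> q))) = min(0.4, 0.9) = 0.4
(p -> r): 0.9 > 0.3, so result = 0.3
(q & (p -> r)) = min(0.4, 0.3) = 0.3
((q & ((((p -> r) -> p) -> p) & (~q -> q))) -> (q & (p -> r))): 0.4 > 0.3, so result = 0.3
(((q -> (~r & p)) -> ((p & (q | r)) & ~r)) & ((q & ((((p -> r) -> p) -> p) & (~q -> q))) -> (q & (p -> r)))) = min(1, 0.3) = 0.3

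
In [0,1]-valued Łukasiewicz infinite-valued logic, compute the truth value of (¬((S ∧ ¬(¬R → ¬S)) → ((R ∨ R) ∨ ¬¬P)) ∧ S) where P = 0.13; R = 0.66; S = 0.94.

¬R: Łukasiewicz ¬ gives 1 − 0.66 = 0.34
¬S: Łukasiewicz ¬ gives 1 − 0.94 = 0.06
(¬R → ¬S): min(1, 1 − 0.34 + 0.06) = 0.72
¬(¬R → ¬S): Łukasiewicz ¬ gives 1 − 0.72 = 0.28
(S ∧ ¬(¬R → ¬S)) = min(0.94, 0.28) = 0.28
(R ∨ R) = max(0.66, 0.66) = 0.66
¬P: Łukasiewicz ¬ gives 1 − 0.13 = 0.87
¬¬P: Łukasiewicz ¬ gives 1 − 0.87 = 0.13
((R ∨ R) ∨ ¬¬P) = max(0.66, 0.13) = 0.66
((S ∧ ¬(¬R → ¬S)) → ((R ∨ R) ∨ ¬¬P)): min(1, 1 − 0.28 + 0.66) = 1
¬((S ∧ ¬(¬R → ¬S)) → ((R ∨ R) ∨ ¬¬P)): Łukasiewicz ¬ gives 1 − 1 = 0
(¬((S ∧ ¬(¬R → ¬S)) → ((R ∨ R) ∨ ¬¬P)) ∧ S) = min(0, 0.94) = 0

0.00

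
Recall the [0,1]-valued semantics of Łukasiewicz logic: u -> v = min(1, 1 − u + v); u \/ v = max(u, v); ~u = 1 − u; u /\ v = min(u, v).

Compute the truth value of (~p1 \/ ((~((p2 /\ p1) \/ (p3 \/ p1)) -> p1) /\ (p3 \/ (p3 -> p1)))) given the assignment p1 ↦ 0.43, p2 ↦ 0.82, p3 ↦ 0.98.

~p1: Łukasiewicz ¬ gives 1 − 0.43 = 0.57
(p2 /\ p1) = min(0.82, 0.43) = 0.43
(p3 \/ p1) = max(0.98, 0.43) = 0.98
((p2 /\ p1) \/ (p3 \/ p1)) = max(0.43, 0.98) = 0.98
~((p2 /\ p1) \/ (p3 \/ p1)): Łukasiewicz ¬ gives 1 − 0.98 = 0.02
(~((p2 /\ p1) \/ (p3 \/ p1)) -> p1): min(1, 1 − 0.02 + 0.43) = 1
(p3 -> p1): min(1, 1 − 0.98 + 0.43) = 0.45
(p3 \/ (p3 -> p1)) = max(0.98, 0.45) = 0.98
((~((p2 /\ p1) \/ (p3 \/ p1)) -> p1) /\ (p3 \/ (p3 -> p1))) = min(1, 0.98) = 0.98
(~p1 \/ ((~((p2 /\ p1) \/ (p3 \/ p1)) -> p1) /\ (p3 \/ (p3 -> p1)))) = max(0.57, 0.98) = 0.98

0.98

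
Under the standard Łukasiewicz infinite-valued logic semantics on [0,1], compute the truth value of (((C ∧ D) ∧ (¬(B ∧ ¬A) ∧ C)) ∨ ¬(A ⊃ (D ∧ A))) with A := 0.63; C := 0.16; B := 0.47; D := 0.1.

(C ∧ D) = min(0.16, 0.1) = 0.1
¬A: Łukasiewicz ¬ gives 1 − 0.63 = 0.37
(B ∧ ¬A) = min(0.47, 0.37) = 0.37
¬(B ∧ ¬A): Łukasiewicz ¬ gives 1 − 0.37 = 0.63
(¬(B ∧ ¬A) ∧ C) = min(0.63, 0.16) = 0.16
((C ∧ D) ∧ (¬(B ∧ ¬A) ∧ C)) = min(0.1, 0.16) = 0.1
(D ∧ A) = min(0.1, 0.63) = 0.1
(A ⊃ (D ∧ A)): min(1, 1 − 0.63 + 0.1) = 0.47
¬(A ⊃ (D ∧ A)): Łukasiewicz ¬ gives 1 − 0.47 = 0.53
(((C ∧ D) ∧ (¬(B ∧ ¬A) ∧ C)) ∨ ¬(A ⊃ (D ∧ A))) = max(0.1, 0.53) = 0.53

0.53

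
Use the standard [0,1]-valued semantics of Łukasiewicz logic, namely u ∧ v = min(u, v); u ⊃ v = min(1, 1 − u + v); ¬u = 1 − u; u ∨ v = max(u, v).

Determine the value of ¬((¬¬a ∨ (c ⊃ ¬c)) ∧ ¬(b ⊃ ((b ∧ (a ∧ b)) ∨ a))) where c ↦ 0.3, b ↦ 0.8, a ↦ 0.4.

¬a: Łukasiewicz ¬ gives 1 − 0.4 = 0.6
¬¬a: Łukasiewicz ¬ gives 1 − 0.6 = 0.4
¬c: Łukasiewicz ¬ gives 1 − 0.3 = 0.7
(c ⊃ ¬c): min(1, 1 − 0.3 + 0.7) = 1
(¬¬a ∨ (c ⊃ ¬c)) = max(0.4, 1) = 1
(a ∧ b) = min(0.4, 0.8) = 0.4
(b ∧ (a ∧ b)) = min(0.8, 0.4) = 0.4
((b ∧ (a ∧ b)) ∨ a) = max(0.4, 0.4) = 0.4
(b ⊃ ((b ∧ (a ∧ b)) ∨ a)): min(1, 1 − 0.8 + 0.4) = 0.6
¬(b ⊃ ((b ∧ (a ∧ b)) ∨ a)): Łukasiewicz ¬ gives 1 − 0.6 = 0.4
((¬¬a ∨ (c ⊃ ¬c)) ∧ ¬(b ⊃ ((b ∧ (a ∧ b)) ∨ a))) = min(1, 0.4) = 0.4
¬((¬¬a ∨ (c ⊃ ¬c)) ∧ ¬(b ⊃ ((b ∧ (a ∧ b)) ∨ a))): Łukasiewicz ¬ gives 1 − 0.4 = 0.6

0.60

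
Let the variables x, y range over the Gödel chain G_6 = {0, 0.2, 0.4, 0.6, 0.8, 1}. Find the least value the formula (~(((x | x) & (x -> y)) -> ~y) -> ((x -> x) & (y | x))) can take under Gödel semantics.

0.20

The minimum is attained at x = 0.2, y = 0.2:
  (x | x) = max(0.2, 0.2) = 0.2
  (x -> y): 0.2 ≤ 0.2, so result = 1
  ((x | x) & (x -> y)) = min(0.2, 1) = 0.2
  ~y: Gödel ¬ of 0.2 = 0 (operand ≠ 0)
  (((x | x) & (x -> y)) -> ~y): 0.2 > 0, so result = 0
  ~(((x | x) & (x -> y)) -> ~y): Gödel ¬ of 0 = 1 (operand is 0)
  (x -> x): 0.2 ≤ 0.2, so result = 1
  (y | x) = max(0.2, 0.2) = 0.2
  ((x -> x) & (y | x)) = min(1, 0.2) = 0.2
  (~(((x | x) & (x -> y)) -> ~y) -> ((x -> x) & (y | x))): 1 > 0.2, so result = 0.2
Checking all 36 assignments confirms none give a value below 0.20.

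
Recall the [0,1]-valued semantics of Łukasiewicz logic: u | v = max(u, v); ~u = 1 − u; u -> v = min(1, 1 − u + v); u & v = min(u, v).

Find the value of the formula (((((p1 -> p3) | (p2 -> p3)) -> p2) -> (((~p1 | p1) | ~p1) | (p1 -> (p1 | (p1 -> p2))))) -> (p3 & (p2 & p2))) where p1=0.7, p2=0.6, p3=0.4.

0.40

(p1 -> p3): min(1, 1 − 0.7 + 0.4) = 0.7
(p2 -> p3): min(1, 1 − 0.6 + 0.4) = 0.8
((p1 -> p3) | (p2 -> p3)) = max(0.7, 0.8) = 0.8
(((p1 -> p3) | (p2 -> p3)) -> p2): min(1, 1 − 0.8 + 0.6) = 0.8
~p1: Łukasiewicz ¬ gives 1 − 0.7 = 0.3
(~p1 | p1) = max(0.3, 0.7) = 0.7
~p1: Łukasiewicz ¬ gives 1 − 0.7 = 0.3
((~p1 | p1) | ~p1) = max(0.7, 0.3) = 0.7
(p1 -> p2): min(1, 1 − 0.7 + 0.6) = 0.9
(p1 | (p1 -> p2)) = max(0.7, 0.9) = 0.9
(p1 -> (p1 | (p1 -> p2))): min(1, 1 − 0.7 + 0.9) = 1
(((~p1 | p1) | ~p1) | (p1 -> (p1 | (p1 -> p2)))) = max(0.7, 1) = 1
((((p1 -> p3) | (p2 -> p3)) -> p2) -> (((~p1 | p1) | ~p1) | (p1 -> (p1 | (p1 -> p2))))): min(1, 1 − 0.8 + 1) = 1
(p2 & p2) = min(0.6, 0.6) = 0.6
(p3 & (p2 & p2)) = min(0.4, 0.6) = 0.4
(((((p1 -> p3) | (p2 -> p3)) -> p2) -> (((~p1 | p1) | ~p1) | (p1 -> (p1 | (p1 -> p2))))) -> (p3 & (p2 & p2))): min(1, 1 − 1 + 0.4) = 0.4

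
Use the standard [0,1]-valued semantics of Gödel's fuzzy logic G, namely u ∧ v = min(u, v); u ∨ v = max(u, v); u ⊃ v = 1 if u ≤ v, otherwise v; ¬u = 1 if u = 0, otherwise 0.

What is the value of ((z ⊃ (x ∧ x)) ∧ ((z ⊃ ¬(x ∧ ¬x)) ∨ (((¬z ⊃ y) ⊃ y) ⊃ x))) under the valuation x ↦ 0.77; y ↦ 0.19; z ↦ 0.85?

(x ∧ x) = min(0.77, 0.77) = 0.77
(z ⊃ (x ∧ x)): 0.85 > 0.77, so result = 0.77
¬x: Gödel ¬ of 0.77 = 0 (operand ≠ 0)
(x ∧ ¬x) = min(0.77, 0) = 0
¬(x ∧ ¬x): Gödel ¬ of 0 = 1 (operand is 0)
(z ⊃ ¬(x ∧ ¬x)): 0.85 ≤ 1, so result = 1
¬z: Gödel ¬ of 0.85 = 0 (operand ≠ 0)
(¬z ⊃ y): 0 ≤ 0.19, so result = 1
((¬z ⊃ y) ⊃ y): 1 > 0.19, so result = 0.19
(((¬z ⊃ y) ⊃ y) ⊃ x): 0.19 ≤ 0.77, so result = 1
((z ⊃ ¬(x ∧ ¬x)) ∨ (((¬z ⊃ y) ⊃ y) ⊃ x)) = max(1, 1) = 1
((z ⊃ (x ∧ x)) ∧ ((z ⊃ ¬(x ∧ ¬x)) ∨ (((¬z ⊃ y) ⊃ y) ⊃ x))) = min(0.77, 1) = 0.77

0.77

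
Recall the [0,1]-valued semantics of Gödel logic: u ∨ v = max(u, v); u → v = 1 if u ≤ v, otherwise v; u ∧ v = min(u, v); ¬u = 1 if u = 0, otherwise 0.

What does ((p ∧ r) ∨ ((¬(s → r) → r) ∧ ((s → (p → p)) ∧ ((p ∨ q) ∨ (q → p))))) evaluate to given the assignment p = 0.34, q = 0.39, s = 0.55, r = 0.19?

0.39

(p ∧ r) = min(0.34, 0.19) = 0.19
(s → r): 0.55 > 0.19, so result = 0.19
¬(s → r): Gödel ¬ of 0.19 = 0 (operand ≠ 0)
(¬(s → r) → r): 0 ≤ 0.19, so result = 1
(p → p): 0.34 ≤ 0.34, so result = 1
(s → (p → p)): 0.55 ≤ 1, so result = 1
(p ∨ q) = max(0.34, 0.39) = 0.39
(q → p): 0.39 > 0.34, so result = 0.34
((p ∨ q) ∨ (q → p)) = max(0.39, 0.34) = 0.39
((s → (p → p)) ∧ ((p ∨ q) ∨ (q → p))) = min(1, 0.39) = 0.39
((¬(s → r) → r) ∧ ((s → (p → p)) ∧ ((p ∨ q) ∨ (q → p)))) = min(1, 0.39) = 0.39
((p ∧ r) ∨ ((¬(s → r) → r) ∧ ((s → (p → p)) ∧ ((p ∨ q) ∨ (q → p))))) = max(0.19, 0.39) = 0.39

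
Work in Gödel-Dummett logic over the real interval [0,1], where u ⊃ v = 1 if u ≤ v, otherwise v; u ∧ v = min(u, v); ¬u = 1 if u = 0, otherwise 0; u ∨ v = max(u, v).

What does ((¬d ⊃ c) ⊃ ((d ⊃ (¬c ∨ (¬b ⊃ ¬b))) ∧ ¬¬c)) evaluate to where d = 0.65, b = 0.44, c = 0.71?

¬d: Gödel ¬ of 0.65 = 0 (operand ≠ 0)
(¬d ⊃ c): 0 ≤ 0.71, so result = 1
¬c: Gödel ¬ of 0.71 = 0 (operand ≠ 0)
¬b: Gödel ¬ of 0.44 = 0 (operand ≠ 0)
¬b: Gödel ¬ of 0.44 = 0 (operand ≠ 0)
(¬b ⊃ ¬b): 0 ≤ 0, so result = 1
(¬c ∨ (¬b ⊃ ¬b)) = max(0, 1) = 1
(d ⊃ (¬c ∨ (¬b ⊃ ¬b))): 0.65 ≤ 1, so result = 1
¬c: Gödel ¬ of 0.71 = 0 (operand ≠ 0)
¬¬c: Gödel ¬ of 0 = 1 (operand is 0)
((d ⊃ (¬c ∨ (¬b ⊃ ¬b))) ∧ ¬¬c) = min(1, 1) = 1
((¬d ⊃ c) ⊃ ((d ⊃ (¬c ∨ (¬b ⊃ ¬b))) ∧ ¬¬c)): 1 ≤ 1, so result = 1

1.00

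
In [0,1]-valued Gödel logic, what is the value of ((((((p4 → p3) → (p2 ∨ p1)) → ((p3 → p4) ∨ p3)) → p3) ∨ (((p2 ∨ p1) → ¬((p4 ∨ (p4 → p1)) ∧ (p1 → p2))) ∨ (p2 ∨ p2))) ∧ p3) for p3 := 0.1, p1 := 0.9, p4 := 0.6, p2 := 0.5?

0.10

(p4 → p3): 0.6 > 0.1, so result = 0.1
(p2 ∨ p1) = max(0.5, 0.9) = 0.9
((p4 → p3) → (p2 ∨ p1)): 0.1 ≤ 0.9, so result = 1
(p3 → p4): 0.1 ≤ 0.6, so result = 1
((p3 → p4) ∨ p3) = max(1, 0.1) = 1
(((p4 → p3) → (p2 ∨ p1)) → ((p3 → p4) ∨ p3)): 1 ≤ 1, so result = 1
((((p4 → p3) → (p2 ∨ p1)) → ((p3 → p4) ∨ p3)) → p3): 1 > 0.1, so result = 0.1
(p2 ∨ p1) = max(0.5, 0.9) = 0.9
(p4 → p1): 0.6 ≤ 0.9, so result = 1
(p4 ∨ (p4 → p1)) = max(0.6, 1) = 1
(p1 → p2): 0.9 > 0.5, so result = 0.5
((p4 ∨ (p4 → p1)) ∧ (p1 → p2)) = min(1, 0.5) = 0.5
¬((p4 ∨ (p4 → p1)) ∧ (p1 → p2)): Gödel ¬ of 0.5 = 0 (operand ≠ 0)
((p2 ∨ p1) → ¬((p4 ∨ (p4 → p1)) ∧ (p1 → p2))): 0.9 > 0, so result = 0
(p2 ∨ p2) = max(0.5, 0.5) = 0.5
(((p2 ∨ p1) → ¬((p4 ∨ (p4 → p1)) ∧ (p1 → p2))) ∨ (p2 ∨ p2)) = max(0, 0.5) = 0.5
(((((p4 → p3) → (p2 ∨ p1)) → ((p3 → p4) ∨ p3)) → p3) ∨ (((p2 ∨ p1) → ¬((p4 ∨ (p4 → p1)) ∧ (p1 → p2))) ∨ (p2 ∨ p2))) = max(0.1, 0.5) = 0.5
((((((p4 → p3) → (p2 ∨ p1)) → ((p3 → p4) ∨ p3)) → p3) ∨ (((p2 ∨ p1) → ¬((p4 ∨ (p4 → p1)) ∧ (p1 → p2))) ∨ (p2 ∨ p2))) ∧ p3) = min(0.5, 0.1) = 0.1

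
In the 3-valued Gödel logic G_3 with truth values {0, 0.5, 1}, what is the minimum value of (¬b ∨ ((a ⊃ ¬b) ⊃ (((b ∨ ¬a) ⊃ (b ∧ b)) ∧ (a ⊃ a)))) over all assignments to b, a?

The minimum is attained at b = 0.5, a = 0:
  ¬b: Gödel ¬ of 0.5 = 0 (operand ≠ 0)
  ¬b: Gödel ¬ of 0.5 = 0 (operand ≠ 0)
  (a ⊃ ¬b): 0 ≤ 0, so result = 1
  ¬a: Gödel ¬ of 0 = 1 (operand is 0)
  (b ∨ ¬a) = max(0.5, 1) = 1
  (b ∧ b) = min(0.5, 0.5) = 0.5
  ((b ∨ ¬a) ⊃ (b ∧ b)): 1 > 0.5, so result = 0.5
  (a ⊃ a): 0 ≤ 0, so result = 1
  (((b ∨ ¬a) ⊃ (b ∧ b)) ∧ (a ⊃ a)) = min(0.5, 1) = 0.5
  ((a ⊃ ¬b) ⊃ (((b ∨ ¬a) ⊃ (b ∧ b)) ∧ (a ⊃ a))): 1 > 0.5, so result = 0.5
  (¬b ∨ ((a ⊃ ¬b) ⊃ (((b ∨ ¬a) ⊃ (b ∧ b)) ∧ (a ⊃ a)))) = max(0, 0.5) = 0.5
Checking all 9 assignments confirms none give a value below 0.50.

0.50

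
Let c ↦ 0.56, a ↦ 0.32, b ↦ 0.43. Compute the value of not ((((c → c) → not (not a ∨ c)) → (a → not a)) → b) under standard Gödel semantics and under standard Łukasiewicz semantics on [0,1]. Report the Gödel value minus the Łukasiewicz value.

-0.57

Gödel evaluation:
  (c → c): 0.56 ≤ 0.56, so result = 1
  not a: Gödel ¬ of 0.32 = 0 (operand ≠ 0)
  (not a ∨ c) = max(0, 0.56) = 0.56
  not (not a ∨ c): Gödel ¬ of 0.56 = 0 (operand ≠ 0)
  ((c → c) → not (not a ∨ c)): 1 > 0, so result = 0
  not a: Gödel ¬ of 0.32 = 0 (operand ≠ 0)
  (a → not a): 0.32 > 0, so result = 0
  (((c → c) → not (not a ∨ c)) → (a → not a)): 0 ≤ 0, so result = 1
  ((((c → c) → not (not a ∨ c)) → (a → not a)) → b): 1 > 0.43, so result = 0.43
  not ((((c → c) → not (not a ∨ c)) → (a → not a)) → b): Gödel ¬ of 0.43 = 0 (operand ≠ 0)
  Gödel value = 0
Łukasiewicz evaluation:
  (c → c): min(1, 1 − 0.56 + 0.56) = 1
  not a: Łukasiewicz ¬ gives 1 − 0.32 = 0.68
  (not a ∨ c) = max(0.68, 0.56) = 0.68
  not (not a ∨ c): Łukasiewicz ¬ gives 1 − 0.68 = 0.32
  ((c → c) → not (not a ∨ c)): min(1, 1 − 1 + 0.32) = 0.32
  not a: Łukasiewicz ¬ gives 1 − 0.32 = 0.68
  (a → not a): min(1, 1 − 0.32 + 0.68) = 1
  (((c → c) → not (not a ∨ c)) → (a → not a)): min(1, 1 − 0.32 + 1) = 1
  ((((c → c) → not (not a ∨ c)) → (a → not a)) → b): min(1, 1 − 1 + 0.43) = 0.43
  not ((((c → c) → not (not a ∨ c)) → (a → not a)) → b): Łukasiewicz ¬ gives 1 − 0.43 = 0.57
  Łukasiewicz value = 0.57
Difference: 0 − 0.57 = -0.57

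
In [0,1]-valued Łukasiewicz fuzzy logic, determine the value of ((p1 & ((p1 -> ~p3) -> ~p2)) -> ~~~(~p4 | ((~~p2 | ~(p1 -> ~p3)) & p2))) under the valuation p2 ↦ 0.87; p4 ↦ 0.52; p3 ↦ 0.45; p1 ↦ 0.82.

~p3: Łukasiewicz ¬ gives 1 − 0.45 = 0.55
(p1 -> ~p3): min(1, 1 − 0.82 + 0.55) = 0.73
~p2: Łukasiewicz ¬ gives 1 − 0.87 = 0.13
((p1 -> ~p3) -> ~p2): min(1, 1 − 0.73 + 0.13) = 0.4
(p1 & ((p1 -> ~p3) -> ~p2)) = min(0.82, 0.4) = 0.4
~p4: Łukasiewicz ¬ gives 1 − 0.52 = 0.48
~p2: Łukasiewicz ¬ gives 1 − 0.87 = 0.13
~~p2: Łukasiewicz ¬ gives 1 − 0.13 = 0.87
~p3: Łukasiewicz ¬ gives 1 − 0.45 = 0.55
(p1 -> ~p3): min(1, 1 − 0.82 + 0.55) = 0.73
~(p1 -> ~p3): Łukasiewicz ¬ gives 1 − 0.73 = 0.27
(~~p2 | ~(p1 -> ~p3)) = max(0.87, 0.27) = 0.87
((~~p2 | ~(p1 -> ~p3)) & p2) = min(0.87, 0.87) = 0.87
(~p4 | ((~~p2 | ~(p1 -> ~p3)) & p2)) = max(0.48, 0.87) = 0.87
~(~p4 | ((~~p2 | ~(p1 -> ~p3)) & p2)): Łukasiewicz ¬ gives 1 − 0.87 = 0.13
~~(~p4 | ((~~p2 | ~(p1 -> ~p3)) & p2)): Łukasiewicz ¬ gives 1 − 0.13 = 0.87
~~~(~p4 | ((~~p2 | ~(p1 -> ~p3)) & p2)): Łukasiewicz ¬ gives 1 − 0.87 = 0.13
((p1 & ((p1 -> ~p3) -> ~p2)) -> ~~~(~p4 | ((~~p2 | ~(p1 -> ~p3)) & p2))): min(1, 1 − 0.4 + 0.13) = 0.73

0.73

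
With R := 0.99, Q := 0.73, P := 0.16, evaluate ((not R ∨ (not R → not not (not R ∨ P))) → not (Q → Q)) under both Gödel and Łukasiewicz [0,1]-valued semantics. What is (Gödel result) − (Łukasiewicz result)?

Gödel evaluation:
  not R: Gödel ¬ of 0.99 = 0 (operand ≠ 0)
  not R: Gödel ¬ of 0.99 = 0 (operand ≠ 0)
  not R: Gödel ¬ of 0.99 = 0 (operand ≠ 0)
  (not R ∨ P) = max(0, 0.16) = 0.16
  not (not R ∨ P): Gödel ¬ of 0.16 = 0 (operand ≠ 0)
  not not (not R ∨ P): Gödel ¬ of 0 = 1 (operand is 0)
  (not R → not not (not R ∨ P)): 0 ≤ 1, so result = 1
  (not R ∨ (not R → not not (not R ∨ P))) = max(0, 1) = 1
  (Q → Q): 0.73 ≤ 0.73, so result = 1
  not (Q → Q): Gödel ¬ of 1 = 0 (operand ≠ 0)
  ((not R ∨ (not R → not not (not R ∨ P))) → not (Q → Q)): 1 > 0, so result = 0
  Gödel value = 0
Łukasiewicz evaluation:
  not R: Łukasiewicz ¬ gives 1 − 0.99 = 0.01
  not R: Łukasiewicz ¬ gives 1 − 0.99 = 0.01
  not R: Łukasiewicz ¬ gives 1 − 0.99 = 0.01
  (not R ∨ P) = max(0.01, 0.16) = 0.16
  not (not R ∨ P): Łukasiewicz ¬ gives 1 − 0.16 = 0.84
  not not (not R ∨ P): Łukasiewicz ¬ gives 1 − 0.84 = 0.16
  (not R → not not (not R ∨ P)): min(1, 1 − 0.01 + 0.16) = 1
  (not R ∨ (not R → not not (not R ∨ P))) = max(0.01, 1) = 1
  (Q → Q): min(1, 1 − 0.73 + 0.73) = 1
  not (Q → Q): Łukasiewicz ¬ gives 1 − 1 = 0
  ((not R ∨ (not R → not not (not R ∨ P))) → not (Q → Q)): min(1, 1 − 1 + 0) = 0
  Łukasiewicz value = 0
Difference: 0 − 0 = 0.00

0.00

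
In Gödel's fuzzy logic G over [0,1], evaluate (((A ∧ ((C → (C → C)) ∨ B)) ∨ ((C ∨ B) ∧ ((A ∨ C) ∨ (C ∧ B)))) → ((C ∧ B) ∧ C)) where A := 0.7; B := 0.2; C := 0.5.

0.20

(C → C): 0.5 ≤ 0.5, so result = 1
(C → (C → C)): 0.5 ≤ 1, so result = 1
((C → (C → C)) ∨ B) = max(1, 0.2) = 1
(A ∧ ((C → (C → C)) ∨ B)) = min(0.7, 1) = 0.7
(C ∨ B) = max(0.5, 0.2) = 0.5
(A ∨ C) = max(0.7, 0.5) = 0.7
(C ∧ B) = min(0.5, 0.2) = 0.2
((A ∨ C) ∨ (C ∧ B)) = max(0.7, 0.2) = 0.7
((C ∨ B) ∧ ((A ∨ C) ∨ (C ∧ B))) = min(0.5, 0.7) = 0.5
((A ∧ ((C → (C → C)) ∨ B)) ∨ ((C ∨ B) ∧ ((A ∨ C) ∨ (C ∧ B)))) = max(0.7, 0.5) = 0.7
(C ∧ B) = min(0.5, 0.2) = 0.2
((C ∧ B) ∧ C) = min(0.2, 0.5) = 0.2
(((A ∧ ((C → (C → C)) ∨ B)) ∨ ((C ∨ B) ∧ ((A ∨ C) ∨ (C ∧ B)))) → ((C ∧ B) ∧ C)): 0.7 > 0.2, so result = 0.2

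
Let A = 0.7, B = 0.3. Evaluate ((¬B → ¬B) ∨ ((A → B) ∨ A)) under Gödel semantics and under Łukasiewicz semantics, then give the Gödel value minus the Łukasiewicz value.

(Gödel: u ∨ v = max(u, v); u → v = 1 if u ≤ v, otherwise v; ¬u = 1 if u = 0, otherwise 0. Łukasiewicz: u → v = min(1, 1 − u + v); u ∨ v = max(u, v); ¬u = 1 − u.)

Gödel evaluation:
  ¬B: Gödel ¬ of 0.3 = 0 (operand ≠ 0)
  ¬B: Gödel ¬ of 0.3 = 0 (operand ≠ 0)
  (¬B → ¬B): 0 ≤ 0, so result = 1
  (A → B): 0.7 > 0.3, so result = 0.3
  ((A → B) ∨ A) = max(0.3, 0.7) = 0.7
  ((¬B → ¬B) ∨ ((A → B) ∨ A)) = max(1, 0.7) = 1
  Gödel value = 1
Łukasiewicz evaluation:
  ¬B: Łukasiewicz ¬ gives 1 − 0.3 = 0.7
  ¬B: Łukasiewicz ¬ gives 1 − 0.3 = 0.7
  (¬B → ¬B): min(1, 1 − 0.7 + 0.7) = 1
  (A → B): min(1, 1 − 0.7 + 0.3) = 0.6
  ((A → B) ∨ A) = max(0.6, 0.7) = 0.7
  ((¬B → ¬B) ∨ ((A → B) ∨ A)) = max(1, 0.7) = 1
  Łukasiewicz value = 1
Difference: 1 − 1 = 0.00

0.00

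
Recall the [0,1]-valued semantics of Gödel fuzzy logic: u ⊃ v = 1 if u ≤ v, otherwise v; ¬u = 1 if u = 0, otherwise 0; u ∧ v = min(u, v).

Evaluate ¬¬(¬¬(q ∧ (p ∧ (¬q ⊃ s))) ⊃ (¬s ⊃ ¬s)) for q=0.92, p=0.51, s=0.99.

1.00

¬q: Gödel ¬ of 0.92 = 0 (operand ≠ 0)
(¬q ⊃ s): 0 ≤ 0.99, so result = 1
(p ∧ (¬q ⊃ s)) = min(0.51, 1) = 0.51
(q ∧ (p ∧ (¬q ⊃ s))) = min(0.92, 0.51) = 0.51
¬(q ∧ (p ∧ (¬q ⊃ s))): Gödel ¬ of 0.51 = 0 (operand ≠ 0)
¬¬(q ∧ (p ∧ (¬q ⊃ s))): Gödel ¬ of 0 = 1 (operand is 0)
¬s: Gödel ¬ of 0.99 = 0 (operand ≠ 0)
¬s: Gödel ¬ of 0.99 = 0 (operand ≠ 0)
(¬s ⊃ ¬s): 0 ≤ 0, so result = 1
(¬¬(q ∧ (p ∧ (¬q ⊃ s))) ⊃ (¬s ⊃ ¬s)): 1 ≤ 1, so result = 1
¬(¬¬(q ∧ (p ∧ (¬q ⊃ s))) ⊃ (¬s ⊃ ¬s)): Gödel ¬ of 1 = 0 (operand ≠ 0)
¬¬(¬¬(q ∧ (p ∧ (¬q ⊃ s))) ⊃ (¬s ⊃ ¬s)): Gödel ¬ of 0 = 1 (operand is 0)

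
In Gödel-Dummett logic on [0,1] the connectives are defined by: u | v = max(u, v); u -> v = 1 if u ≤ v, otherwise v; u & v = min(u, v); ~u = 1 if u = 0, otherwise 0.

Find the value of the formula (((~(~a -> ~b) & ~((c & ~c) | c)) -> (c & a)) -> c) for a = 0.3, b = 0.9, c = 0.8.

0.80

~a: Gödel ¬ of 0.3 = 0 (operand ≠ 0)
~b: Gödel ¬ of 0.9 = 0 (operand ≠ 0)
(~a -> ~b): 0 ≤ 0, so result = 1
~(~a -> ~b): Gödel ¬ of 1 = 0 (operand ≠ 0)
~c: Gödel ¬ of 0.8 = 0 (operand ≠ 0)
(c & ~c) = min(0.8, 0) = 0
((c & ~c) | c) = max(0, 0.8) = 0.8
~((c & ~c) | c): Gödel ¬ of 0.8 = 0 (operand ≠ 0)
(~(~a -> ~b) & ~((c & ~c) | c)) = min(0, 0) = 0
(c & a) = min(0.8, 0.3) = 0.3
((~(~a -> ~b) & ~((c & ~c) | c)) -> (c & a)): 0 ≤ 0.3, so result = 1
(((~(~a -> ~b) & ~((c & ~c) | c)) -> (c & a)) -> c): 1 > 0.8, so result = 0.8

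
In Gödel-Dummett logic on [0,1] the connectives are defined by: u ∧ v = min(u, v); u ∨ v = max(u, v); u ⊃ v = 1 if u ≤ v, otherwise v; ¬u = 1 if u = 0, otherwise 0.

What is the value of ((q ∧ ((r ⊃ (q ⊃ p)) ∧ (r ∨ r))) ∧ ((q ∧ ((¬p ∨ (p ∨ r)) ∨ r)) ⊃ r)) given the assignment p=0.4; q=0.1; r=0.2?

(q ⊃ p): 0.1 ≤ 0.4, so result = 1
(r ⊃ (q ⊃ p)): 0.2 ≤ 1, so result = 1
(r ∨ r) = max(0.2, 0.2) = 0.2
((r ⊃ (q ⊃ p)) ∧ (r ∨ r)) = min(1, 0.2) = 0.2
(q ∧ ((r ⊃ (q ⊃ p)) ∧ (r ∨ r))) = min(0.1, 0.2) = 0.1
¬p: Gödel ¬ of 0.4 = 0 (operand ≠ 0)
(p ∨ r) = max(0.4, 0.2) = 0.4
(¬p ∨ (p ∨ r)) = max(0, 0.4) = 0.4
((¬p ∨ (p ∨ r)) ∨ r) = max(0.4, 0.2) = 0.4
(q ∧ ((¬p ∨ (p ∨ r)) ∨ r)) = min(0.1, 0.4) = 0.1
((q ∧ ((¬p ∨ (p ∨ r)) ∨ r)) ⊃ r): 0.1 ≤ 0.2, so result = 1
((q ∧ ((r ⊃ (q ⊃ p)) ∧ (r ∨ r))) ∧ ((q ∧ ((¬p ∨ (p ∨ r)) ∨ r)) ⊃ r)) = min(0.1, 1) = 0.1

0.10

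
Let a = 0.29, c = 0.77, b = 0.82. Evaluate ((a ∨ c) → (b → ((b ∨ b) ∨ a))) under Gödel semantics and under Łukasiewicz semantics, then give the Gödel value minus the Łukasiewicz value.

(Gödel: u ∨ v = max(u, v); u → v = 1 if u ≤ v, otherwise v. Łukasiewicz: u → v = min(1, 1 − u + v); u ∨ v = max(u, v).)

Gödel evaluation:
  (a ∨ c) = max(0.29, 0.77) = 0.77
  (b ∨ b) = max(0.82, 0.82) = 0.82
  ((b ∨ b) ∨ a) = max(0.82, 0.29) = 0.82
  (b → ((b ∨ b) ∨ a)): 0.82 ≤ 0.82, so result = 1
  ((a ∨ c) → (b → ((b ∨ b) ∨ a))): 0.77 ≤ 1, so result = 1
  Gödel value = 1
Łukasiewicz evaluation:
  (a ∨ c) = max(0.29, 0.77) = 0.77
  (b ∨ b) = max(0.82, 0.82) = 0.82
  ((b ∨ b) ∨ a) = max(0.82, 0.29) = 0.82
  (b → ((b ∨ b) ∨ a)): min(1, 1 − 0.82 + 0.82) = 1
  ((a ∨ c) → (b → ((b ∨ b) ∨ a))): min(1, 1 − 0.77 + 1) = 1
  Łukasiewicz value = 1
Difference: 1 − 1 = 0.00

0.00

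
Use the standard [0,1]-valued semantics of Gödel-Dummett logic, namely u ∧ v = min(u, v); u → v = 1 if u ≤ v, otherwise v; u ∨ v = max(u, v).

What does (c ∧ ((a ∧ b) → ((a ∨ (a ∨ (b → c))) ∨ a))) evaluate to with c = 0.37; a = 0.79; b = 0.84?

0.37

(a ∧ b) = min(0.79, 0.84) = 0.79
(b → c): 0.84 > 0.37, so result = 0.37
(a ∨ (b → c)) = max(0.79, 0.37) = 0.79
(a ∨ (a ∨ (b → c))) = max(0.79, 0.79) = 0.79
((a ∨ (a ∨ (b → c))) ∨ a) = max(0.79, 0.79) = 0.79
((a ∧ b) → ((a ∨ (a ∨ (b → c))) ∨ a)): 0.79 ≤ 0.79, so result = 1
(c ∧ ((a ∧ b) → ((a ∨ (a ∨ (b → c))) ∨ a))) = min(0.37, 1) = 0.37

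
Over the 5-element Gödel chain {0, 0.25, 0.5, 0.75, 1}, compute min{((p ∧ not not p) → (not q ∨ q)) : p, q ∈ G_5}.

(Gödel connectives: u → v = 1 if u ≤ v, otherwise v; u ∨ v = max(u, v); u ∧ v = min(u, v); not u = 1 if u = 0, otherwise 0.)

The minimum is attained at p = 0.5, q = 0.25:
  not p: Gödel ¬ of 0.5 = 0 (operand ≠ 0)
  not not p: Gödel ¬ of 0 = 1 (operand is 0)
  (p ∧ not not p) = min(0.5, 1) = 0.5
  not q: Gödel ¬ of 0.25 = 0 (operand ≠ 0)
  (not q ∨ q) = max(0, 0.25) = 0.25
  ((p ∧ not not p) → (not q ∨ q)): 0.5 > 0.25, so result = 0.25
Checking all 25 assignments confirms none give a value below 0.25.

0.25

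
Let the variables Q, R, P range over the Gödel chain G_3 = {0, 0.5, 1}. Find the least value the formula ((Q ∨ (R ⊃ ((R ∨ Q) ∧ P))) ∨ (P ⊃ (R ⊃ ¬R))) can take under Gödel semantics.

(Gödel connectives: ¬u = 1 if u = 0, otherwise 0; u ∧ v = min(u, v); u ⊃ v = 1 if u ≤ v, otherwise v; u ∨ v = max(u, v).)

The minimum is attained at Q = 0, R = 1, P = 0.5:
  (R ∨ Q) = max(1, 0) = 1
  ((R ∨ Q) ∧ P) = min(1, 0.5) = 0.5
  (R ⊃ ((R ∨ Q) ∧ P)): 1 > 0.5, so result = 0.5
  (Q ∨ (R ⊃ ((R ∨ Q) ∧ P))) = max(0, 0.5) = 0.5
  ¬R: Gödel ¬ of 1 = 0 (operand ≠ 0)
  (R ⊃ ¬R): 1 > 0, so result = 0
  (P ⊃ (R ⊃ ¬R)): 0.5 > 0, so result = 0
  ((Q ∨ (R ⊃ ((R ∨ Q) ∧ P))) ∨ (P ⊃ (R ⊃ ¬R))) = max(0.5, 0) = 0.5
Checking all 27 assignments confirms none give a value below 0.50.

0.50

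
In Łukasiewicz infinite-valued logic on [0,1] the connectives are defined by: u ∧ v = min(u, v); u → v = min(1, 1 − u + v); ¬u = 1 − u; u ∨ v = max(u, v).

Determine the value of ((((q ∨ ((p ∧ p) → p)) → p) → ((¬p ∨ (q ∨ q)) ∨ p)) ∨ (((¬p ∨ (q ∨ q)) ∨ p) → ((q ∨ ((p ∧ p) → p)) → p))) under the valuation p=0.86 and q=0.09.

(p ∧ p) = min(0.86, 0.86) = 0.86
((p ∧ p) → p): min(1, 1 − 0.86 + 0.86) = 1
(q ∨ ((p ∧ p) → p)) = max(0.09, 1) = 1
((q ∨ ((p ∧ p) → p)) → p): min(1, 1 − 1 + 0.86) = 0.86
¬p: Łukasiewicz ¬ gives 1 − 0.86 = 0.14
(q ∨ q) = max(0.09, 0.09) = 0.09
(¬p ∨ (q ∨ q)) = max(0.14, 0.09) = 0.14
((¬p ∨ (q ∨ q)) ∨ p) = max(0.14, 0.86) = 0.86
(((q ∨ ((p ∧ p) → p)) → p) → ((¬p ∨ (q ∨ q)) ∨ p)): min(1, 1 − 0.86 + 0.86) = 1
¬p: Łukasiewicz ¬ gives 1 − 0.86 = 0.14
(q ∨ q) = max(0.09, 0.09) = 0.09
(¬p ∨ (q ∨ q)) = max(0.14, 0.09) = 0.14
((¬p ∨ (q ∨ q)) ∨ p) = max(0.14, 0.86) = 0.86
(p ∧ p) = min(0.86, 0.86) = 0.86
((p ∧ p) → p): min(1, 1 − 0.86 + 0.86) = 1
(q ∨ ((p ∧ p) → p)) = max(0.09, 1) = 1
((q ∨ ((p ∧ p) → p)) → p): min(1, 1 − 1 + 0.86) = 0.86
(((¬p ∨ (q ∨ q)) ∨ p) → ((q ∨ ((p ∧ p) → p)) → p)): min(1, 1 − 0.86 + 0.86) = 1
((((q ∨ ((p ∧ p) → p)) → p) → ((¬p ∨ (q ∨ q)) ∨ p)) ∨ (((¬p ∨ (q ∨ q)) ∨ p) → ((q ∨ ((p ∧ p) → p)) → p))) = max(1, 1) = 1

1.00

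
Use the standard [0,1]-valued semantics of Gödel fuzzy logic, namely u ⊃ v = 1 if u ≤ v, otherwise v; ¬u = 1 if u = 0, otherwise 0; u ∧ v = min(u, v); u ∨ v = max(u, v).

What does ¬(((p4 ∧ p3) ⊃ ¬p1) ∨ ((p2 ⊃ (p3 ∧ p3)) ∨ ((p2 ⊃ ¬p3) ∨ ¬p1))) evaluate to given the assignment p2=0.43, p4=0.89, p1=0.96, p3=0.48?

(p4 ∧ p3) = min(0.89, 0.48) = 0.48
¬p1: Gödel ¬ of 0.96 = 0 (operand ≠ 0)
((p4 ∧ p3) ⊃ ¬p1): 0.48 > 0, so result = 0
(p3 ∧ p3) = min(0.48, 0.48) = 0.48
(p2 ⊃ (p3 ∧ p3)): 0.43 ≤ 0.48, so result = 1
¬p3: Gödel ¬ of 0.48 = 0 (operand ≠ 0)
(p2 ⊃ ¬p3): 0.43 > 0, so result = 0
¬p1: Gödel ¬ of 0.96 = 0 (operand ≠ 0)
((p2 ⊃ ¬p3) ∨ ¬p1) = max(0, 0) = 0
((p2 ⊃ (p3 ∧ p3)) ∨ ((p2 ⊃ ¬p3) ∨ ¬p1)) = max(1, 0) = 1
(((p4 ∧ p3) ⊃ ¬p1) ∨ ((p2 ⊃ (p3 ∧ p3)) ∨ ((p2 ⊃ ¬p3) ∨ ¬p1))) = max(0, 1) = 1
¬(((p4 ∧ p3) ⊃ ¬p1) ∨ ((p2 ⊃ (p3 ∧ p3)) ∨ ((p2 ⊃ ¬p3) ∨ ¬p1))): Gödel ¬ of 1 = 0 (operand ≠ 0)

0.00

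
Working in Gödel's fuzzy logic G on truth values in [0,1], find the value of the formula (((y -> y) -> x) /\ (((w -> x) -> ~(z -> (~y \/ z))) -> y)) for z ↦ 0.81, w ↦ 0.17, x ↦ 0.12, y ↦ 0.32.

(y -> y): 0.32 ≤ 0.32, so result = 1
((y -> y) -> x): 1 > 0.12, so result = 0.12
(w -> x): 0.17 > 0.12, so result = 0.12
~y: Gödel ¬ of 0.32 = 0 (operand ≠ 0)
(~y \/ z) = max(0, 0.81) = 0.81
(z -> (~y \/ z)): 0.81 ≤ 0.81, so result = 1
~(z -> (~y \/ z)): Gödel ¬ of 1 = 0 (operand ≠ 0)
((w -> x) -> ~(z -> (~y \/ z))): 0.12 > 0, so result = 0
(((w -> x) -> ~(z -> (~y \/ z))) -> y): 0 ≤ 0.32, so result = 1
(((y -> y) -> x) /\ (((w -> x) -> ~(z -> (~y \/ z))) -> y)) = min(0.12, 1) = 0.12

0.12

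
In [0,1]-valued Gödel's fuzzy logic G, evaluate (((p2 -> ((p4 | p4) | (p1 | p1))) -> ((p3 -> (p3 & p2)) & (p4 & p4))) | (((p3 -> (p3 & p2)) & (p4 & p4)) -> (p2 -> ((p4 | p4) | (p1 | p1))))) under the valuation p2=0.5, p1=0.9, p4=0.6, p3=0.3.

1.00

(p4 | p4) = max(0.6, 0.6) = 0.6
(p1 | p1) = max(0.9, 0.9) = 0.9
((p4 | p4) | (p1 | p1)) = max(0.6, 0.9) = 0.9
(p2 -> ((p4 | p4) | (p1 | p1))): 0.5 ≤ 0.9, so result = 1
(p3 & p2) = min(0.3, 0.5) = 0.3
(p3 -> (p3 & p2)): 0.3 ≤ 0.3, so result = 1
(p4 & p4) = min(0.6, 0.6) = 0.6
((p3 -> (p3 & p2)) & (p4 & p4)) = min(1, 0.6) = 0.6
((p2 -> ((p4 | p4) | (p1 | p1))) -> ((p3 -> (p3 & p2)) & (p4 & p4))): 1 > 0.6, so result = 0.6
(p3 & p2) = min(0.3, 0.5) = 0.3
(p3 -> (p3 & p2)): 0.3 ≤ 0.3, so result = 1
(p4 & p4) = min(0.6, 0.6) = 0.6
((p3 -> (p3 & p2)) & (p4 & p4)) = min(1, 0.6) = 0.6
(p4 | p4) = max(0.6, 0.6) = 0.6
(p1 | p1) = max(0.9, 0.9) = 0.9
((p4 | p4) | (p1 | p1)) = max(0.6, 0.9) = 0.9
(p2 -> ((p4 | p4) | (p1 | p1))): 0.5 ≤ 0.9, so result = 1
(((p3 -> (p3 & p2)) & (p4 & p4)) -> (p2 -> ((p4 | p4) | (p1 | p1)))): 0.6 ≤ 1, so result = 1
(((p2 -> ((p4 | p4) | (p1 | p1))) -> ((p3 -> (p3 & p2)) & (p4 & p4))) | (((p3 -> (p3 & p2)) & (p4 & p4)) -> (p2 -> ((p4 | p4) | (p1 | p1))))) = max(0.6, 1) = 1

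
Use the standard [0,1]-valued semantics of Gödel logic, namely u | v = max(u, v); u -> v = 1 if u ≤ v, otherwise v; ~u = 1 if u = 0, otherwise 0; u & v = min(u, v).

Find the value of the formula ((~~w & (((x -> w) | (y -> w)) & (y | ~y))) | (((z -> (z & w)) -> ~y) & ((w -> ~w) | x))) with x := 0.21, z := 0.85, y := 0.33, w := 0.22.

0.33

~w: Gödel ¬ of 0.22 = 0 (operand ≠ 0)
~~w: Gödel ¬ of 0 = 1 (operand is 0)
(x -> w): 0.21 ≤ 0.22, so result = 1
(y -> w): 0.33 > 0.22, so result = 0.22
((x -> w) | (y -> w)) = max(1, 0.22) = 1
~y: Gödel ¬ of 0.33 = 0 (operand ≠ 0)
(y | ~y) = max(0.33, 0) = 0.33
(((x -> w) | (y -> w)) & (y | ~y)) = min(1, 0.33) = 0.33
(~~w & (((x -> w) | (y -> w)) & (y | ~y))) = min(1, 0.33) = 0.33
(z & w) = min(0.85, 0.22) = 0.22
(z -> (z & w)): 0.85 > 0.22, so result = 0.22
~y: Gödel ¬ of 0.33 = 0 (operand ≠ 0)
((z -> (z & w)) -> ~y): 0.22 > 0, so result = 0
~w: Gödel ¬ of 0.22 = 0 (operand ≠ 0)
(w -> ~w): 0.22 > 0, so result = 0
((w -> ~w) | x) = max(0, 0.21) = 0.21
(((z -> (z & w)) -> ~y) & ((w -> ~w) | x)) = min(0, 0.21) = 0
((~~w & (((x -> w) | (y -> w)) & (y | ~y))) | (((z -> (z & w)) -> ~y) & ((w -> ~w) | x))) = max(0.33, 0) = 0.33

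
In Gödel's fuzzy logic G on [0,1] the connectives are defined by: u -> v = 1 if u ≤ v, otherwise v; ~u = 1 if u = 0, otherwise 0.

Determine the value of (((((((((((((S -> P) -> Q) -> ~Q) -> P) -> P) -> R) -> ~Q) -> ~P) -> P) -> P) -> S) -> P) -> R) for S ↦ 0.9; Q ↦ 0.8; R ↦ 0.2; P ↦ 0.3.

(S -> P): 0.9 > 0.3, so result = 0.3
((S -> P) -> Q): 0.3 ≤ 0.8, so result = 1
~Q: Gödel ¬ of 0.8 = 0 (operand ≠ 0)
(((S -> P) -> Q) -> ~Q): 1 > 0, so result = 0
((((S -> P) -> Q) -> ~Q) -> P): 0 ≤ 0.3, so result = 1
(((((S -> P) -> Q) -> ~Q) -> P) -> P): 1 > 0.3, so result = 0.3
((((((S -> P) -> Q) -> ~Q) -> P) -> P) -> R): 0.3 > 0.2, so result = 0.2
~Q: Gödel ¬ of 0.8 = 0 (operand ≠ 0)
(((((((S -> P) -> Q) -> ~Q) -> P) -> P) -> R) -> ~Q): 0.2 > 0, so result = 0
~P: Gödel ¬ of 0.3 = 0 (operand ≠ 0)
((((((((S -> P) -> Q) -> ~Q) -> P) -> P) -> R) -> ~Q) -> ~P): 0 ≤ 0, so result = 1
(((((((((S -> P) -> Q) -> ~Q) -> P) -> P) -> R) -> ~Q) -> ~P) -> P): 1 > 0.3, so result = 0.3
((((((((((S -> P) -> Q) -> ~Q) -> P) -> P) -> R) -> ~Q) -> ~P) -> P) -> P): 0.3 ≤ 0.3, so result = 1
(((((((((((S -> P) -> Q) -> ~Q) -> P) -> P) -> R) -> ~Q) -> ~P) -> P) -> P) -> S): 1 > 0.9, so result = 0.9
((((((((((((S -> P) -> Q) -> ~Q) -> P) -> P) -> R) -> ~Q) -> ~P) -> P) -> P) -> S) -> P): 0.9 > 0.3, so result = 0.3
(((((((((((((S -> P) -> Q) -> ~Q) -> P) -> P) -> R) -> ~Q) -> ~P) -> P) -> P) -> S) -> P) -> R): 0.3 > 0.2, so result = 0.2

0.20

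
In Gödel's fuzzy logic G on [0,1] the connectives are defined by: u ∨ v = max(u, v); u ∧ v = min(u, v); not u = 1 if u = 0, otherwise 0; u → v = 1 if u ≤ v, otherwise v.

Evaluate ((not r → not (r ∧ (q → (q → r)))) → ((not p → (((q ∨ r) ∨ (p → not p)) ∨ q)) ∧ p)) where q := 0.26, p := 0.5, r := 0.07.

0.50

not r: Gödel ¬ of 0.07 = 0 (operand ≠ 0)
(q → r): 0.26 > 0.07, so result = 0.07
(q → (q → r)): 0.26 > 0.07, so result = 0.07
(r ∧ (q → (q → r))) = min(0.07, 0.07) = 0.07
not (r ∧ (q → (q → r))): Gödel ¬ of 0.07 = 0 (operand ≠ 0)
(not r → not (r ∧ (q → (q → r)))): 0 ≤ 0, so result = 1
not p: Gödel ¬ of 0.5 = 0 (operand ≠ 0)
(q ∨ r) = max(0.26, 0.07) = 0.26
not p: Gödel ¬ of 0.5 = 0 (operand ≠ 0)
(p → not p): 0.5 > 0, so result = 0
((q ∨ r) ∨ (p → not p)) = max(0.26, 0) = 0.26
(((q ∨ r) ∨ (p → not p)) ∨ q) = max(0.26, 0.26) = 0.26
(not p → (((q ∨ r) ∨ (p → not p)) ∨ q)): 0 ≤ 0.26, so result = 1
((not p → (((q ∨ r) ∨ (p → not p)) ∨ q)) ∧ p) = min(1, 0.5) = 0.5
((not r → not (r ∧ (q → (q → r)))) → ((not p → (((q ∨ r) ∨ (p → not p)) ∨ q)) ∧ p)): 1 > 0.5, so result = 0.5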